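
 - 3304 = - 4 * 826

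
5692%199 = 120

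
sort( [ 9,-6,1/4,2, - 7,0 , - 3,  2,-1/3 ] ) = [ - 7, - 6, - 3, - 1/3, 0,1/4, 2, 2, 9] 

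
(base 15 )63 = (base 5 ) 333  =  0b1011101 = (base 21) 49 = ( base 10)93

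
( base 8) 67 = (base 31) 1o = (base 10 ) 55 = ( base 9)61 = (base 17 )34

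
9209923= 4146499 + 5063424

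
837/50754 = 279/16918 = 0.02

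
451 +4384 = 4835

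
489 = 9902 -9413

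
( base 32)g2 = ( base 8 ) 1002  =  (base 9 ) 631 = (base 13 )307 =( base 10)514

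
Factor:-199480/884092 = -2^1*5^1*11^( - 1 )*71^(-1 )*283^ (  -  1 )*4987^1 = -  49870/221023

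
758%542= 216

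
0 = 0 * 43787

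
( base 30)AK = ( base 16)140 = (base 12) 228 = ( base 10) 320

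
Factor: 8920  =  2^3*5^1*223^1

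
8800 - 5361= 3439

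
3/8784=1/2928= 0.00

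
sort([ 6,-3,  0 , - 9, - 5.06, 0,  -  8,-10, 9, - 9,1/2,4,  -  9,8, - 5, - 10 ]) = [-10, - 10 , - 9, - 9,- 9,-8, - 5.06, - 5, -3 , 0 , 0,1/2,4,  6,8,9] 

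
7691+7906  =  15597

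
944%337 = 270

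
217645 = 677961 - 460316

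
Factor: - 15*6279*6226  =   - 586395810 = - 2^1*3^2*5^1 * 7^1 *11^1 *13^1 * 23^1 * 283^1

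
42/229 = 42/229 = 0.18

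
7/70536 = 7/70536 = 0.00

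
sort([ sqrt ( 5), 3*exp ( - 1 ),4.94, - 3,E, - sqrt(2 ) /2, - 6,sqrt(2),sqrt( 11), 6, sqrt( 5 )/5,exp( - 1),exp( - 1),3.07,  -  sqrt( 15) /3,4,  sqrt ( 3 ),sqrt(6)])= [-6,-3 , - sqrt( 15) /3, - sqrt( 2)/2,exp( - 1),exp(-1 ),sqrt( 5 ) /5,3*exp(-1 ), sqrt( 2),sqrt (3), sqrt( 5 ), sqrt( 6), E,3.07,sqrt( 11 ), 4,4.94,6]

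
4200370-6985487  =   - 2785117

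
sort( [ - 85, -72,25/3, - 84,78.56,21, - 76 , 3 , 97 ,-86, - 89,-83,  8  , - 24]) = [ - 89,-86, - 85,- 84 ,-83, - 76 , - 72, - 24 , 3, 8,25/3 , 21,78.56,  97 ] 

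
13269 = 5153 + 8116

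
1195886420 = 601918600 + 593967820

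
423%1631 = 423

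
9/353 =9/353 = 0.03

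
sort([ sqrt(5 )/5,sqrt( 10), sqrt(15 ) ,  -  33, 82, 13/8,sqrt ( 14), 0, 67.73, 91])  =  [ - 33,0, sqrt(5)/5 , 13/8, sqrt(10 ), sqrt(14),sqrt( 15),67.73, 82,91]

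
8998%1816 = 1734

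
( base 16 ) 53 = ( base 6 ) 215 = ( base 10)83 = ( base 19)47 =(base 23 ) 3e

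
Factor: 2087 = 2087^1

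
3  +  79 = 82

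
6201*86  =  533286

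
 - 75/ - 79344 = 25/26448 = 0.00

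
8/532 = 2/133 = 0.02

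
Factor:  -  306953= - 306953^1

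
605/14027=605/14027 = 0.04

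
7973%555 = 203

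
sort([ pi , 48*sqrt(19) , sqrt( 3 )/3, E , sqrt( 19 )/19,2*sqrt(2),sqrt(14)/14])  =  [sqrt( 19)/19,sqrt( 14)/14, sqrt( 3) /3,E,2 * sqrt (2), pi, 48*sqrt(19) ]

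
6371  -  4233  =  2138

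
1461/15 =97+ 2/5 = 97.40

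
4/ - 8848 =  - 1+ 2211/2212 = - 0.00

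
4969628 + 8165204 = 13134832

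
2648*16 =42368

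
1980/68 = 29 + 2/17 = 29.12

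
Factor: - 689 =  - 13^1*53^1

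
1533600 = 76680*20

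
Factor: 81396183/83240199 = 3^(  -  1)*7^( - 1 )*11^1 *401^1*6151^1*1321273^( - 1)  =  27132061/27746733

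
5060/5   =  1012 =1012.00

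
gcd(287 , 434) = 7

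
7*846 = 5922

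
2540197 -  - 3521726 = 6061923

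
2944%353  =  120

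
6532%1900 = 832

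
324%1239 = 324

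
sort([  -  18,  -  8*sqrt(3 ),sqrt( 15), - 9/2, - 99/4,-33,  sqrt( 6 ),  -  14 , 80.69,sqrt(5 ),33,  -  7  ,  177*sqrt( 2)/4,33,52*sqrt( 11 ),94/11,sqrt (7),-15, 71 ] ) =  [ - 33,  -  99/4, - 18, - 15, - 14 ,-8*sqrt( 3 ),-7,-9/2,sqrt( 5 ), sqrt (6),  sqrt( 7),sqrt( 15 ), 94/11,33,33, 177*sqrt( 2 ) /4,71, 80.69,52*sqrt( 11)]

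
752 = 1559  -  807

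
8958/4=4479/2 = 2239.50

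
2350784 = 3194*736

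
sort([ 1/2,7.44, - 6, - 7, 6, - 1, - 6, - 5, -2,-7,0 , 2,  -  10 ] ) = [ - 10, - 7, - 7 , - 6, - 6, -5 , - 2, - 1, 0, 1/2, 2, 6, 7.44 ]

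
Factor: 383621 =7^2*7829^1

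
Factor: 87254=2^1*43627^1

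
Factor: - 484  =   - 2^2 * 11^2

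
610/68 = 8 + 33/34 = 8.97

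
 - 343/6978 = -343/6978=-0.05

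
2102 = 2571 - 469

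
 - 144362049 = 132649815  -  277011864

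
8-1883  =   - 1875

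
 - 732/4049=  - 1 + 3317/4049  =  - 0.18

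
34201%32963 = 1238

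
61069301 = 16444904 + 44624397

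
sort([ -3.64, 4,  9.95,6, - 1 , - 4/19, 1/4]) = [ - 3.64, - 1,-4/19, 1/4, 4,  6, 9.95 ]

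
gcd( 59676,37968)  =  12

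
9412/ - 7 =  - 9412/7 = -  1344.57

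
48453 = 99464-51011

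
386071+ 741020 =1127091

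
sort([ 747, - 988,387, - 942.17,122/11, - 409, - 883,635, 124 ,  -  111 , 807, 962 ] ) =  [- 988, - 942.17, - 883, - 409 , - 111, 122/11,  124, 387,635, 747, 807,  962 ] 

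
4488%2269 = 2219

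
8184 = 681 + 7503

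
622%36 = 10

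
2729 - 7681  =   - 4952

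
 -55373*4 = - 221492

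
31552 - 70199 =-38647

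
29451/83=354 + 69/83  =  354.83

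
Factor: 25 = 5^2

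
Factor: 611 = 13^1 * 47^1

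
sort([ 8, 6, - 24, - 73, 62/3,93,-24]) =[ - 73, - 24, - 24,6, 8, 62/3,93 ]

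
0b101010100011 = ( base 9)3655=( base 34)2c3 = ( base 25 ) 48N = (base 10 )2723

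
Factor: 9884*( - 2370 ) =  - 23425080  =  - 2^3* 3^1*5^1*7^1 *79^1*353^1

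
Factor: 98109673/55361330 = 2^(- 1)*5^( - 1 )*19^1*137^1*1217^( - 1)*4549^( - 1)*37691^1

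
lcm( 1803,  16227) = 16227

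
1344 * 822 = 1104768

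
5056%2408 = 240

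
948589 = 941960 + 6629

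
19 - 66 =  - 47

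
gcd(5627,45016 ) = 5627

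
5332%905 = 807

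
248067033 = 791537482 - 543470449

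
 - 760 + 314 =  - 446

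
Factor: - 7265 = -5^1*1453^1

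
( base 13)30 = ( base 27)1C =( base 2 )100111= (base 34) 15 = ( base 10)39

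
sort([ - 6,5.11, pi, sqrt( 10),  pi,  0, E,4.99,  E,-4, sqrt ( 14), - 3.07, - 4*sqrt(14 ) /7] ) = [- 6, - 4 , - 3.07, - 4*sqrt( 14) /7, 0, E,E,pi,pi, sqrt( 10 ),  sqrt(14) , 4.99, 5.11 ]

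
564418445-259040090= 305378355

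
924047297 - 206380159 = 717667138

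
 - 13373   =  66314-79687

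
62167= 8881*7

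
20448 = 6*3408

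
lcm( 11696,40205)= 643280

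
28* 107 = 2996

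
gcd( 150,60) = 30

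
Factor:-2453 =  - 11^1 *223^1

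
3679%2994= 685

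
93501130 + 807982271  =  901483401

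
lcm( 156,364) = 1092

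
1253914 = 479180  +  774734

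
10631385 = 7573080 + 3058305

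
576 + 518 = 1094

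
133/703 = 7/37 = 0.19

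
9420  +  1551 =10971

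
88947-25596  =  63351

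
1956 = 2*978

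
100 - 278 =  - 178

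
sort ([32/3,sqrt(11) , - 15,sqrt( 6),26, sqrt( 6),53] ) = [  -  15,sqrt (6), sqrt (6),  sqrt( 11), 32/3,26, 53 ] 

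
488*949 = 463112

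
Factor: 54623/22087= 13^( - 1 )*1699^(- 1)*54623^1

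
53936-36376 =17560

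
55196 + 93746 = 148942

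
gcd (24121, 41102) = 1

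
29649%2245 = 464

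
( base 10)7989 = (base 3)101221220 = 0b1111100110101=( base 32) 7pl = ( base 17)1aag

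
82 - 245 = -163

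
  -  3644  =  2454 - 6098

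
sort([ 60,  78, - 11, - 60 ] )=[  -  60,-11,60,78] 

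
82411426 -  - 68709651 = 151121077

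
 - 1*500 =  - 500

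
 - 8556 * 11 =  - 94116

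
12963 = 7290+5673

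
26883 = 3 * 8961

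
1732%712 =308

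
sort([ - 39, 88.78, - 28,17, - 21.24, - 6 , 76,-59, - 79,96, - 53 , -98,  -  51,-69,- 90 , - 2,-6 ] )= [ - 98, - 90, - 79,  -  69 , - 59, - 53 , -51, -39, - 28, - 21.24,-6, - 6, -2, 17,  76, 88.78, 96]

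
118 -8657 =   -  8539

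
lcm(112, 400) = 2800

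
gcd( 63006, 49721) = 1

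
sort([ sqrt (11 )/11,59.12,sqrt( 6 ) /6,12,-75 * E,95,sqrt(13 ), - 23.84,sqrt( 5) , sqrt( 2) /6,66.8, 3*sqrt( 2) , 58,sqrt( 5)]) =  [-75 * E,-23.84,sqrt( 2) /6  ,  sqrt ( 11)/11,sqrt( 6) /6, sqrt(5), sqrt( 5 ),sqrt(13),3*  sqrt( 2),12,58,59.12 , 66.8,95]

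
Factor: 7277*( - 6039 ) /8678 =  - 2^(  -  1 )*3^2*11^1*19^1*  61^1*383^1*4339^( - 1 ) = - 43945803/8678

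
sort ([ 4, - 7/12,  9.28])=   [ - 7/12,4, 9.28]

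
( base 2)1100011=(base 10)99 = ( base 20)4j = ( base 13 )78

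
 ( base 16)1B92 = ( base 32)6si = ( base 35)5QN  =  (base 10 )7058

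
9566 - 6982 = 2584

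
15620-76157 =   -  60537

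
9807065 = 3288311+6518754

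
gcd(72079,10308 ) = 1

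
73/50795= 73/50795 = 0.00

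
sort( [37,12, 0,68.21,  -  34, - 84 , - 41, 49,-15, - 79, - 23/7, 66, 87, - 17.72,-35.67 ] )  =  [-84,-79, - 41, - 35.67, -34, - 17.72  ,-15, -23/7, 0,12,  37, 49,66,  68.21,  87]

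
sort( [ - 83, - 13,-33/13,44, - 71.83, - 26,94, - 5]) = [-83, - 71.83, - 26, - 13,-5, - 33/13, 44,94]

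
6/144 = 1/24 = 0.04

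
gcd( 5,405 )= 5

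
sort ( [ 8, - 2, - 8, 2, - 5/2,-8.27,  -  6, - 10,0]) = [ - 10, - 8.27, - 8 ,  -  6, - 5/2,-2,0,  2,8]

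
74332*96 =7135872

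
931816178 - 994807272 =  -62991094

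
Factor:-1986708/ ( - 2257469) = 2^2 * 3^1 * 547^(-1) * 4127^( - 1 )*165559^1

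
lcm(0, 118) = 0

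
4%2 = 0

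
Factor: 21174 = 2^1*3^1*3529^1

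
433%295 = 138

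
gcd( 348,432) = 12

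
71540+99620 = 171160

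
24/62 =12/31 = 0.39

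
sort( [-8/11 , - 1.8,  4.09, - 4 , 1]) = [ -4,- 1.8, - 8/11 , 1,4.09 ] 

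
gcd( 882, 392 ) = 98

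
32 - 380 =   -  348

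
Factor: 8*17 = 2^3*17^1 = 136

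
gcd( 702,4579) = 1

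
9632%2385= 92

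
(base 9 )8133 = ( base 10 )5943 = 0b1011100110111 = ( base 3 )22011010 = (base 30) 6I3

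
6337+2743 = 9080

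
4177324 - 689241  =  3488083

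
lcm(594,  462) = 4158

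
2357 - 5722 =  -3365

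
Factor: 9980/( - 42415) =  - 2^2*17^( - 1) = - 4/17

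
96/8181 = 32/2727= 0.01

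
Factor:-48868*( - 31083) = 1518964044 = 2^2*3^1 * 13^1*19^1*643^1*797^1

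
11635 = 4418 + 7217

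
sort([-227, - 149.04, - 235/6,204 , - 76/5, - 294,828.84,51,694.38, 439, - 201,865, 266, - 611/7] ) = [ - 294, - 227, - 201,-149.04, - 611/7, - 235/6, - 76/5, 51, 204,266,439,694.38,828.84 , 865 ]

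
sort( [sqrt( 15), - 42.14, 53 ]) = [ - 42.14,sqrt( 15), 53] 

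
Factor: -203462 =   -  2^1*7^1*14533^1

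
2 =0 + 2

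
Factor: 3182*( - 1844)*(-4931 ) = 28933175048 = 2^3*37^1*43^1*461^1  *  4931^1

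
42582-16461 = 26121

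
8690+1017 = 9707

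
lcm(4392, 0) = 0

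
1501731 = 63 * 23837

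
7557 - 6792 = 765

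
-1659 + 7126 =5467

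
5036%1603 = 227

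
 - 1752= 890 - 2642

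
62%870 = 62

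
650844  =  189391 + 461453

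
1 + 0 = 1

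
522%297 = 225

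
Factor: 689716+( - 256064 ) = 2^2 *108413^1 = 433652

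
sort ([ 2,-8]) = [- 8, 2]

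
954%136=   2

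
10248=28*366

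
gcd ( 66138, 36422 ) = 2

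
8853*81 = 717093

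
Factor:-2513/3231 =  - 7/9 =-3^( - 2)*7^1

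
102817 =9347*11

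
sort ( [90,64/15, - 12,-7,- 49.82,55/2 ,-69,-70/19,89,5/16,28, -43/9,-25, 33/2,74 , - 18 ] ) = [-69, - 49.82, - 25,  -  18,  -  12, - 7, - 43/9,-70/19 , 5/16,64/15,33/2,55/2,28,74, 89,90]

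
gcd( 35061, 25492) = 1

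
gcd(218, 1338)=2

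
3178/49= 64+6/7  =  64.86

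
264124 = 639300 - 375176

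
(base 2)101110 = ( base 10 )46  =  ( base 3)1201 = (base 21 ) 24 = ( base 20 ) 26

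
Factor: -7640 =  - 2^3*5^1*191^1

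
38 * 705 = 26790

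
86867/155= 86867/155 =560.43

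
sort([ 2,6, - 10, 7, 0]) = [ - 10, 0  ,  2, 6 , 7]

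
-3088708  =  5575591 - 8664299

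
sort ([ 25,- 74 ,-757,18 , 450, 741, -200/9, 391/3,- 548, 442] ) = [  -  757,-548,  -  74, - 200/9, 18,25,391/3,  442, 450, 741 ]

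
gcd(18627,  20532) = 3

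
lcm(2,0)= 0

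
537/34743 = 179/11581 = 0.02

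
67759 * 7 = 474313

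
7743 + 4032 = 11775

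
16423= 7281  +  9142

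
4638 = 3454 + 1184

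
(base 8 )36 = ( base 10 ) 30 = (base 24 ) 16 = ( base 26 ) 14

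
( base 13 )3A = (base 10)49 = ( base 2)110001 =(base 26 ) 1N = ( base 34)1f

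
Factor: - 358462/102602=-13^1*17^1*29^( - 2) *61^ ( - 1) * 811^1 = - 179231/51301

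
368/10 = 36 + 4/5= 36.80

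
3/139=3/139 = 0.02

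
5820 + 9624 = 15444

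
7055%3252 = 551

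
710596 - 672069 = 38527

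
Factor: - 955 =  - 5^1* 191^1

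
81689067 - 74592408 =7096659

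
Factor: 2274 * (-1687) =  - 3836238  =  - 2^1*3^1*7^1*241^1*379^1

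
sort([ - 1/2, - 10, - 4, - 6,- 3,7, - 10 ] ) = [-10, - 10, - 6,-4,- 3 , - 1/2 , 7] 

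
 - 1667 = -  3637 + 1970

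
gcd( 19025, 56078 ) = 1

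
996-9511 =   -  8515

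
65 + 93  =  158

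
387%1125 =387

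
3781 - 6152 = - 2371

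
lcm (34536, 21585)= 172680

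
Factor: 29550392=2^3* 571^1*6469^1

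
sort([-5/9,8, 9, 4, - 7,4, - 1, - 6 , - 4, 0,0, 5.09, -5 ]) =[ - 7, - 6, - 5 , - 4, - 1, - 5/9,0, 0,4,4, 5.09, 8,9 ]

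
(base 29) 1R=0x38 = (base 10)56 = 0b111000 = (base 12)48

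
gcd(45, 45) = 45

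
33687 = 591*57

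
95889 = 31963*3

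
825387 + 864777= 1690164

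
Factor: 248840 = 2^3*5^1* 6221^1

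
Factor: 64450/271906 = 32225/135953 = 5^2*23^( - 2 )*257^( - 1 )* 1289^1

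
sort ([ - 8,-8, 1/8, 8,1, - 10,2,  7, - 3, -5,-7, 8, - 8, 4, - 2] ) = [ - 10, - 8,-8, - 8,-7,-5, - 3, - 2 , 1/8, 1,2, 4, 7,8,8]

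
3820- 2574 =1246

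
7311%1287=876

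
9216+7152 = 16368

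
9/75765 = 3/25255 = 0.00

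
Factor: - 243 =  - 3^5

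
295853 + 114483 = 410336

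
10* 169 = 1690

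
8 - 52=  - 44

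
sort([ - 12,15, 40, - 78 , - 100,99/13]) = [ - 100, - 78,-12,99/13,15, 40] 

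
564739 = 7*80677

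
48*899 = 43152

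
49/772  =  49/772=0.06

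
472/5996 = 118/1499 = 0.08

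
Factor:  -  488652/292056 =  - 2^ ( - 1 )*283^( -1)*947^1= - 947/566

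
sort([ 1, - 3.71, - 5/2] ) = [ - 3.71,- 5/2,1]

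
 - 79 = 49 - 128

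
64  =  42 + 22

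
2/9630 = 1/4815 = 0.00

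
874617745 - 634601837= 240015908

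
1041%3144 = 1041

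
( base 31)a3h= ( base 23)I8E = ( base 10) 9720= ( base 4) 2113320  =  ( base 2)10010111111000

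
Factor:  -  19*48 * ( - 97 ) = 88464 = 2^4*3^1*19^1*97^1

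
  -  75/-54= 25/18= 1.39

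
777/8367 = 259/2789  =  0.09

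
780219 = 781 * 999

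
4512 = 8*564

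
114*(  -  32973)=-3758922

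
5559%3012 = 2547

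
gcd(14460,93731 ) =1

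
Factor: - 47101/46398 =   -  2^( - 1 )*3^( - 1)*11^( - 1)*67^1 = - 67/66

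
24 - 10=14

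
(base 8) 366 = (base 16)f6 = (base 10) 246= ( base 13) 15C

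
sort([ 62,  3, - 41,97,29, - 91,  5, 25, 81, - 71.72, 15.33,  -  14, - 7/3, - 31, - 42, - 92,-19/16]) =[ - 92,  -  91, - 71.72, - 42,-41, - 31, - 14, - 7/3, - 19/16, 3, 5, 15.33,  25, 29, 62,81, 97]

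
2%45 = 2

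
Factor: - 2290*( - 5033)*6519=75135190830 = 2^1*3^1*5^1*7^1*41^1*53^1*229^1*719^1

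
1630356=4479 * 364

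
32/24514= 16/12257 = 0.00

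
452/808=113/202=0.56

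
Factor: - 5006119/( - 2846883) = 3^(-1)*13^(-1)*72997^( -1 )*5006119^1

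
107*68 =7276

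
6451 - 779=5672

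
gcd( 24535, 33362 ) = 7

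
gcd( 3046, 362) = 2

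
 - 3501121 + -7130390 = - 10631511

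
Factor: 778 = 2^1*389^1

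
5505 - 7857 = -2352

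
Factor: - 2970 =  - 2^1*3^3*5^1*11^1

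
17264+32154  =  49418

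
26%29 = 26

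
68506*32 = 2192192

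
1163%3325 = 1163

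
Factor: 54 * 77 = 2^1*3^3*7^1*11^1 =4158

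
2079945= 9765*213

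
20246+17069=37315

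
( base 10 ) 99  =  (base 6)243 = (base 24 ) 43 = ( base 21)4f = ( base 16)63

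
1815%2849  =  1815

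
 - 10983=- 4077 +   -  6906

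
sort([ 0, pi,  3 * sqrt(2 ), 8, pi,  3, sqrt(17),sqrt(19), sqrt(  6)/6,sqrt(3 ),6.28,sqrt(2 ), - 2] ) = [ -2, 0,sqrt (6) /6, sqrt(2),  sqrt(3 ), 3, pi, pi,sqrt(17), 3 * sqrt(2),  sqrt(19 ),6.28, 8] 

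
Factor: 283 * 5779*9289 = 7^1 *283^1*1327^1*5779^1 =15191760073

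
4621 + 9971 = 14592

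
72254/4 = 36127/2 = 18063.50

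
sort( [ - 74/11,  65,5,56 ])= [ - 74/11,5,56,65 ]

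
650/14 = 46+3/7= 46.43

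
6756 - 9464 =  - 2708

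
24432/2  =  12216 = 12216.00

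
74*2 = 148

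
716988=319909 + 397079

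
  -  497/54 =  - 497/54 = - 9.20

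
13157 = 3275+9882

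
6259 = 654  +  5605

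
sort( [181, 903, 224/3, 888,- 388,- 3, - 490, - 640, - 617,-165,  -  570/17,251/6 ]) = [ - 640, - 617, - 490, - 388, - 165, - 570/17,-3,  251/6, 224/3,181 , 888, 903]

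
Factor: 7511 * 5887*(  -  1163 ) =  - 7^2*29^3*37^1*1163^1 = -  51424669891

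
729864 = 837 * 872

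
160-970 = -810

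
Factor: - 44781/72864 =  -2^( - 5)*3^( - 1 )*59^1 = - 59/96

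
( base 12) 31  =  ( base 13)2B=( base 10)37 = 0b100101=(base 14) 29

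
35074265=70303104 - 35228839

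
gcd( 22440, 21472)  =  88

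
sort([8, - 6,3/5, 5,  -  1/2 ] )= [ - 6,  -  1/2, 3/5,5, 8] 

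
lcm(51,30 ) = 510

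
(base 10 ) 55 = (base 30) 1p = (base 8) 67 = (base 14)3d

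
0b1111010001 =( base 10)977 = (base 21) 24b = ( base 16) 3D1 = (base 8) 1721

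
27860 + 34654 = 62514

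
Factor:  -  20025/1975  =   - 3^2*79^( -1 )*89^1= - 801/79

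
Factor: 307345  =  5^1 * 61469^1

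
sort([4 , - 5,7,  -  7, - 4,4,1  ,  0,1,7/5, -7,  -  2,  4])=[ - 7, - 7, - 5,- 4, - 2, 0, 1, 1, 7/5 , 4,  4,  4, 7 ]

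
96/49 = 1+47/49 = 1.96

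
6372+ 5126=11498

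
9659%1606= 23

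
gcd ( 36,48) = 12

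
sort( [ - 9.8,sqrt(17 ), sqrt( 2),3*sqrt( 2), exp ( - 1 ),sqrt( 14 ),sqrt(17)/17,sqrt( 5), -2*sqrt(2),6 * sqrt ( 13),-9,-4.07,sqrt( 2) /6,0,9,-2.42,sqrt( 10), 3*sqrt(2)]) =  [-9.8, - 9,  -  4.07, - 2 *sqrt(2 ) , -2.42,0 , sqrt(2) /6, sqrt (17) /17,exp(-1),sqrt( 2), sqrt(5) , sqrt(10),sqrt( 14 ),sqrt( 17),  3 *sqrt( 2),3 * sqrt(2 ),9, 6*sqrt(13)]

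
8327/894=8327/894 = 9.31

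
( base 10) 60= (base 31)1t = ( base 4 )330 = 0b111100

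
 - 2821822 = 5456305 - 8278127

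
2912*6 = 17472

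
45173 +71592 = 116765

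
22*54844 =1206568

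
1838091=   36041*51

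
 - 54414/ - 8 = 6801 + 3/4 = 6801.75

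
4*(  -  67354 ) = -269416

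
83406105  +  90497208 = 173903313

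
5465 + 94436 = 99901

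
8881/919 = 8881/919 = 9.66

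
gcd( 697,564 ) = 1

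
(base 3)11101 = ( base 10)118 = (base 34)3g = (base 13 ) 91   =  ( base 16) 76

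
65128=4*16282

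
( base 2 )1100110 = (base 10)102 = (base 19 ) 57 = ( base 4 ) 1212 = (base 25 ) 42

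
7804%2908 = 1988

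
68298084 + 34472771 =102770855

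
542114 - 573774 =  - 31660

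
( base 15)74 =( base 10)109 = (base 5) 414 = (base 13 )85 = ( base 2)1101101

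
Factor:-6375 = -3^1*5^3*17^1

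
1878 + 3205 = 5083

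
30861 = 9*3429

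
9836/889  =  11 + 57/889 =11.06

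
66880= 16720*4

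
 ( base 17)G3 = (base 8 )423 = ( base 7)542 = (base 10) 275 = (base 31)8r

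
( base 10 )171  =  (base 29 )5q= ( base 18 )99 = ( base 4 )2223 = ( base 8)253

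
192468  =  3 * 64156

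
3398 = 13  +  3385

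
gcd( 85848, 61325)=1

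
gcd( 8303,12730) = 19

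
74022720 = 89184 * 830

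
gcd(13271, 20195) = 577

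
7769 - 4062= 3707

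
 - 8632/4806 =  - 2+490/2403 = - 1.80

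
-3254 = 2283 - 5537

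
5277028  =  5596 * 943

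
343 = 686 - 343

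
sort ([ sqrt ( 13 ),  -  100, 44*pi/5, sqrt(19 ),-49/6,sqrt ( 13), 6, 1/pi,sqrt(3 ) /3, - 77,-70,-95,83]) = [ -100,  -  95, - 77, - 70, - 49/6,1/pi,sqrt ( 3) /3,sqrt ( 13), sqrt(13),sqrt( 19),6,  44*pi/5,83 ] 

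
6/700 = 3/350 = 0.01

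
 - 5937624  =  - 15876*374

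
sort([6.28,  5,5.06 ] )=[5,  5.06,  6.28] 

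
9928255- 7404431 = 2523824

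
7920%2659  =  2602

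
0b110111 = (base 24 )27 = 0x37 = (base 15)3A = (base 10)55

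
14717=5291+9426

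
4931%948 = 191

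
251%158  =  93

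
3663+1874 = 5537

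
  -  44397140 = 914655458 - 959052598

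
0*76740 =0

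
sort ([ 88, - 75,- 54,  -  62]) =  [ - 75, - 62, - 54,  88] 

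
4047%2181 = 1866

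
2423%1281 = 1142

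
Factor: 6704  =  2^4*419^1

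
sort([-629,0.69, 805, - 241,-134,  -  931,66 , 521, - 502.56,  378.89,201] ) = [ - 931, - 629, - 502.56, - 241,-134,0.69, 66,201,  378.89,521,805]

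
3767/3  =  3767/3 = 1255.67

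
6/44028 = 1/7338 = 0.00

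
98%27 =17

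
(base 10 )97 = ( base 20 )4H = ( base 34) 2T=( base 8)141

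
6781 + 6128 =12909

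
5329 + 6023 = 11352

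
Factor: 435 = 3^1*5^1 * 29^1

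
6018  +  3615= 9633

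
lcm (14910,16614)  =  581490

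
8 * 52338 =418704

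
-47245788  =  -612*77199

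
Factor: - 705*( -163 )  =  3^1 * 5^1 *47^1 *163^1 = 114915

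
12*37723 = 452676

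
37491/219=12497/73= 171.19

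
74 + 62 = 136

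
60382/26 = 30191/13 = 2322.38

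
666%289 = 88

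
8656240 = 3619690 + 5036550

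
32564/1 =32564= 32564.00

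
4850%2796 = 2054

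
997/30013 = 997/30013 = 0.03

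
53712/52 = 13428/13 = 1032.92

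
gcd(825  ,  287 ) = 1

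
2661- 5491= -2830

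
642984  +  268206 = 911190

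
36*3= 108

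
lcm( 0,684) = 0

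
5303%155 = 33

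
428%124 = 56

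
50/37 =1 + 13/37 = 1.35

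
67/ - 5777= -67/5777 =- 0.01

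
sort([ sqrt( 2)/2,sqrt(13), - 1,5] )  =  [ - 1, sqrt( 2 )/2 , sqrt( 13),5]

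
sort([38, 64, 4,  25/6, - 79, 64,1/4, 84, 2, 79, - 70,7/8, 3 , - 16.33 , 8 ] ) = [ - 79, - 70, - 16.33, 1/4,7/8, 2,3, 4, 25/6, 8,38,64, 64, 79, 84 ] 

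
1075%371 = 333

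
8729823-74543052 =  - 65813229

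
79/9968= 79/9968 = 0.01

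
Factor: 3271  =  3271^1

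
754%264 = 226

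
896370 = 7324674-6428304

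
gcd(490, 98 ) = 98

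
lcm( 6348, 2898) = 133308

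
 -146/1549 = - 146/1549= -0.09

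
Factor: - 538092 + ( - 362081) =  - 900173=   - 37^1*24329^1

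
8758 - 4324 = 4434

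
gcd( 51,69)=3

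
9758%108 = 38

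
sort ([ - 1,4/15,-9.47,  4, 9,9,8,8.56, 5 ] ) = [ - 9.47,- 1,4/15,4,  5, 8 , 8.56,9, 9 ] 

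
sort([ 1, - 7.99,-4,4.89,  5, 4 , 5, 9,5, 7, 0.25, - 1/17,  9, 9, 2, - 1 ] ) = [ - 7.99 ,-4,  -  1,-1/17, 0.25, 1, 2,4, 4.89 , 5,5, 5, 7,9, 9, 9]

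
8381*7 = 58667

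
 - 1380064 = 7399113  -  8779177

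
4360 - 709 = 3651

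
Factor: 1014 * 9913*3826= 2^2*3^1*13^2*23^1*431^1*1913^1  =  38458117932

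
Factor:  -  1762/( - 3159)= 2^1*3^( -5 )*13^ ( - 1 )*881^1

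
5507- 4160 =1347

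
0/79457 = 0=0.00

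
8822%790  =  132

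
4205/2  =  4205/2 = 2102.50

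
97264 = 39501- - 57763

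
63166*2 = 126332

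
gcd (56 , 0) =56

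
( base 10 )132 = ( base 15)8c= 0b10000100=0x84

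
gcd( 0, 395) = 395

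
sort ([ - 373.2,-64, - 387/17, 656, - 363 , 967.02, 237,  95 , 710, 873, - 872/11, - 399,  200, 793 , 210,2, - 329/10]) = [ - 399, - 373.2, - 363, - 872/11,  -  64, - 329/10,-387/17, 2, 95,  200  ,  210, 237, 656, 710 , 793, 873, 967.02]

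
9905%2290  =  745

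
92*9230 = 849160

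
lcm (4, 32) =32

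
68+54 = 122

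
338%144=50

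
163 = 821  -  658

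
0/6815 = 0 = 0.00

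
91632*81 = 7422192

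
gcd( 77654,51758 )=2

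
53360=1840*29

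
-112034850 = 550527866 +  - 662562716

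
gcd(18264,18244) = 4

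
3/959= 3/959=0.00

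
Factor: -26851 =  - 11^1*2441^1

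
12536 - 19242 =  - 6706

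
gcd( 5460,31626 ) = 42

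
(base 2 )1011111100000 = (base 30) 6NM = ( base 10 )6112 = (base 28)7M8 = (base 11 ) 4657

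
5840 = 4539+1301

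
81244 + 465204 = 546448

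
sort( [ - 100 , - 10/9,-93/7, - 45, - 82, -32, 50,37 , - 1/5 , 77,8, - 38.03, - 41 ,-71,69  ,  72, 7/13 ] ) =[ - 100, - 82, - 71 , - 45,-41, - 38.03, - 32 ,-93/7,  -  10/9, - 1/5, 7/13,8, 37,50, 69,72, 77] 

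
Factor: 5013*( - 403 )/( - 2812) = 2^( - 2)*3^2*13^1*19^( - 1)*31^1*37^(-1 )*557^1 =2020239/2812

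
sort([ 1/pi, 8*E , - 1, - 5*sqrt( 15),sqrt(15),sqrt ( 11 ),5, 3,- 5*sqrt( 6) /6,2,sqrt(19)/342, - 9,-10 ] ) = [ - 5*sqrt(15), - 10 ,-9,-5*sqrt(6 ) /6, - 1,  sqrt( 19 ) /342,1/pi, 2,3,sqrt(11 ),sqrt( 15), 5,8*E] 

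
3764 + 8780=12544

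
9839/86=9839/86 = 114.41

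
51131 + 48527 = 99658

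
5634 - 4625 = 1009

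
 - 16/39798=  - 8/19899 = - 0.00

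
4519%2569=1950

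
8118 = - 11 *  (  -  738) 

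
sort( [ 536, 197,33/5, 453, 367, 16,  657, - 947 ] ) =[ -947,33/5, 16,  197,367,  453,536, 657] 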